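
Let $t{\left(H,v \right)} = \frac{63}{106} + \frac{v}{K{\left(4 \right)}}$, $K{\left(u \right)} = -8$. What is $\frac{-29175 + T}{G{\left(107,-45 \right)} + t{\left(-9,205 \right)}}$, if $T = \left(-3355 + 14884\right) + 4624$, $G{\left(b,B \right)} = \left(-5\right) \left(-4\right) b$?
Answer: $- \frac{5521328}{896747} \approx -6.1571$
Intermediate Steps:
$G{\left(b,B \right)} = 20 b$
$t{\left(H,v \right)} = \frac{63}{106} - \frac{v}{8}$ ($t{\left(H,v \right)} = \frac{63}{106} + \frac{v}{-8} = 63 \cdot \frac{1}{106} + v \left(- \frac{1}{8}\right) = \frac{63}{106} - \frac{v}{8}$)
$T = 16153$ ($T = 11529 + 4624 = 16153$)
$\frac{-29175 + T}{G{\left(107,-45 \right)} + t{\left(-9,205 \right)}} = \frac{-29175 + 16153}{20 \cdot 107 + \left(\frac{63}{106} - \frac{205}{8}\right)} = - \frac{13022}{2140 + \left(\frac{63}{106} - \frac{205}{8}\right)} = - \frac{13022}{2140 - \frac{10613}{424}} = - \frac{13022}{\frac{896747}{424}} = \left(-13022\right) \frac{424}{896747} = - \frac{5521328}{896747}$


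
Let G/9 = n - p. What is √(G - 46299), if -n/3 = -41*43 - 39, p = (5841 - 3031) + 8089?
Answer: 2*I*√23934 ≈ 309.41*I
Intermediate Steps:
p = 10899 (p = 2810 + 8089 = 10899)
n = 5406 (n = -3*(-41*43 - 39) = -3*(-1763 - 39) = -3*(-1802) = 5406)
G = -49437 (G = 9*(5406 - 1*10899) = 9*(5406 - 10899) = 9*(-5493) = -49437)
√(G - 46299) = √(-49437 - 46299) = √(-95736) = 2*I*√23934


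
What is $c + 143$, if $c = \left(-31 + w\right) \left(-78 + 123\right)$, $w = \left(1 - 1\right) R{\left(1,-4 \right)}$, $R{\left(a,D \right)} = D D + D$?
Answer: $-1252$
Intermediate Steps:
$R{\left(a,D \right)} = D + D^{2}$ ($R{\left(a,D \right)} = D^{2} + D = D + D^{2}$)
$w = 0$ ($w = \left(1 - 1\right) \left(- 4 \left(1 - 4\right)\right) = 0 \left(\left(-4\right) \left(-3\right)\right) = 0 \cdot 12 = 0$)
$c = -1395$ ($c = \left(-31 + 0\right) \left(-78 + 123\right) = \left(-31\right) 45 = -1395$)
$c + 143 = -1395 + 143 = -1252$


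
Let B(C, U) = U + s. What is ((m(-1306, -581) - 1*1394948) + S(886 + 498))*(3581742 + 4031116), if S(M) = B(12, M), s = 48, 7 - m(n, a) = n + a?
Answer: -10594220675676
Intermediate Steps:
m(n, a) = 7 - a - n (m(n, a) = 7 - (n + a) = 7 - (a + n) = 7 + (-a - n) = 7 - a - n)
B(C, U) = 48 + U (B(C, U) = U + 48 = 48 + U)
S(M) = 48 + M
((m(-1306, -581) - 1*1394948) + S(886 + 498))*(3581742 + 4031116) = (((7 - 1*(-581) - 1*(-1306)) - 1*1394948) + (48 + (886 + 498)))*(3581742 + 4031116) = (((7 + 581 + 1306) - 1394948) + (48 + 1384))*7612858 = ((1894 - 1394948) + 1432)*7612858 = (-1393054 + 1432)*7612858 = -1391622*7612858 = -10594220675676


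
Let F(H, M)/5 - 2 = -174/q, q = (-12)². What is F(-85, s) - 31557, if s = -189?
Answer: -757273/24 ≈ -31553.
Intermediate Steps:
q = 144
F(H, M) = 95/24 (F(H, M) = 10 + 5*(-174/144) = 10 + 5*(-174*1/144) = 10 + 5*(-29/24) = 10 - 145/24 = 95/24)
F(-85, s) - 31557 = 95/24 - 31557 = -757273/24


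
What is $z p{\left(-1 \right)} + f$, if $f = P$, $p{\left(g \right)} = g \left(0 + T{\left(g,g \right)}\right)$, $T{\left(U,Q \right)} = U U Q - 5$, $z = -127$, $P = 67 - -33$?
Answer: $-662$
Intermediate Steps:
$P = 100$ ($P = 67 + 33 = 100$)
$T{\left(U,Q \right)} = -5 + Q U^{2}$ ($T{\left(U,Q \right)} = U^{2} Q - 5 = Q U^{2} - 5 = -5 + Q U^{2}$)
$p{\left(g \right)} = g \left(-5 + g^{3}\right)$ ($p{\left(g \right)} = g \left(0 + \left(-5 + g g^{2}\right)\right) = g \left(0 + \left(-5 + g^{3}\right)\right) = g \left(-5 + g^{3}\right)$)
$f = 100$
$z p{\left(-1 \right)} + f = - 127 \left(- (-5 + \left(-1\right)^{3})\right) + 100 = - 127 \left(- (-5 - 1)\right) + 100 = - 127 \left(\left(-1\right) \left(-6\right)\right) + 100 = \left(-127\right) 6 + 100 = -762 + 100 = -662$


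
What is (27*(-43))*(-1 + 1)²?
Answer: 0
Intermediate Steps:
(27*(-43))*(-1 + 1)² = -1161*0² = -1161*0 = 0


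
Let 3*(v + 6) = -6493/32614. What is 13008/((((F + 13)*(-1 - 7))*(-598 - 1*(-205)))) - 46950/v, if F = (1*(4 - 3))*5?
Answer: 1083222362159/139957911 ≈ 7739.6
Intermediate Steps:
F = 5 (F = (1*1)*5 = 1*5 = 5)
v = -593545/97842 (v = -6 + (-6493/32614)/3 = -6 + (-6493*1/32614)/3 = -6 + (⅓)*(-6493/32614) = -6 - 6493/97842 = -593545/97842 ≈ -6.0664)
13008/((((F + 13)*(-1 - 7))*(-598 - 1*(-205)))) - 46950/v = 13008/((((5 + 13)*(-1 - 7))*(-598 - 1*(-205)))) - 46950/(-593545/97842) = 13008/(((18*(-8))*(-598 + 205))) - 46950*(-97842/593545) = 13008/((-144*(-393))) + 918736380/118709 = 13008/56592 + 918736380/118709 = 13008*(1/56592) + 918736380/118709 = 271/1179 + 918736380/118709 = 1083222362159/139957911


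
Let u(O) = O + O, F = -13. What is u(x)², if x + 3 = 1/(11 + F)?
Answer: 49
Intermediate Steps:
x = -7/2 (x = -3 + 1/(11 - 13) = -3 + 1/(-2) = -3 - ½ = -7/2 ≈ -3.5000)
u(O) = 2*O
u(x)² = (2*(-7/2))² = (-7)² = 49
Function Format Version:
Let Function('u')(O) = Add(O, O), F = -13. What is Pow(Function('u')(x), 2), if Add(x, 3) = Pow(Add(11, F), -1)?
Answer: 49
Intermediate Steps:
x = Rational(-7, 2) (x = Add(-3, Pow(Add(11, -13), -1)) = Add(-3, Pow(-2, -1)) = Add(-3, Rational(-1, 2)) = Rational(-7, 2) ≈ -3.5000)
Function('u')(O) = Mul(2, O)
Pow(Function('u')(x), 2) = Pow(Mul(2, Rational(-7, 2)), 2) = Pow(-7, 2) = 49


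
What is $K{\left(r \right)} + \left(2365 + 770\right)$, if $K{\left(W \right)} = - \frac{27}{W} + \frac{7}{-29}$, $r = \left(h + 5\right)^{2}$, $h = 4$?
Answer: $\frac{272695}{87} \approx 3134.4$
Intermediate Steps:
$r = 81$ ($r = \left(4 + 5\right)^{2} = 9^{2} = 81$)
$K{\left(W \right)} = - \frac{7}{29} - \frac{27}{W}$ ($K{\left(W \right)} = - \frac{27}{W} + 7 \left(- \frac{1}{29}\right) = - \frac{27}{W} - \frac{7}{29} = - \frac{7}{29} - \frac{27}{W}$)
$K{\left(r \right)} + \left(2365 + 770\right) = \left(- \frac{7}{29} - \frac{27}{81}\right) + \left(2365 + 770\right) = \left(- \frac{7}{29} - \frac{1}{3}\right) + 3135 = - \frac{50}{87} + 3135 = \frac{272695}{87}$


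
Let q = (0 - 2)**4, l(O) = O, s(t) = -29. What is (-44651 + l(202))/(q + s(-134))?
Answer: 44449/13 ≈ 3419.2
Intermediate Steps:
q = 16 (q = (-2)**4 = 16)
(-44651 + l(202))/(q + s(-134)) = (-44651 + 202)/(16 - 29) = -44449/(-13) = -44449*(-1/13) = 44449/13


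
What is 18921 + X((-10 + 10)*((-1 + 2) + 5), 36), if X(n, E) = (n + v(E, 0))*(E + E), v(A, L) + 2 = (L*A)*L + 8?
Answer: 19353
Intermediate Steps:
v(A, L) = 6 + A*L² (v(A, L) = -2 + ((L*A)*L + 8) = -2 + ((A*L)*L + 8) = -2 + (A*L² + 8) = -2 + (8 + A*L²) = 6 + A*L²)
X(n, E) = 2*E*(6 + n) (X(n, E) = (n + (6 + E*0²))*(E + E) = (n + (6 + E*0))*(2*E) = (n + (6 + 0))*(2*E) = (n + 6)*(2*E) = (6 + n)*(2*E) = 2*E*(6 + n))
18921 + X((-10 + 10)*((-1 + 2) + 5), 36) = 18921 + 2*36*(6 + (-10 + 10)*((-1 + 2) + 5)) = 18921 + 2*36*(6 + 0*(1 + 5)) = 18921 + 2*36*(6 + 0*6) = 18921 + 2*36*(6 + 0) = 18921 + 2*36*6 = 18921 + 432 = 19353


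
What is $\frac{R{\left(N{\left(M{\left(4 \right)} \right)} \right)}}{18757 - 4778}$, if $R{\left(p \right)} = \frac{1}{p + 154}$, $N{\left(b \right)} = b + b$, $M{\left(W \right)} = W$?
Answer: $\frac{1}{2264598} \approx 4.4158 \cdot 10^{-7}$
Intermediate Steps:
$N{\left(b \right)} = 2 b$
$R{\left(p \right)} = \frac{1}{154 + p}$
$\frac{R{\left(N{\left(M{\left(4 \right)} \right)} \right)}}{18757 - 4778} = \frac{1}{\left(154 + 2 \cdot 4\right) \left(18757 - 4778\right)} = \frac{1}{\left(154 + 8\right) \left(18757 - 4778\right)} = \frac{1}{162 \cdot 13979} = \frac{1}{162} \cdot \frac{1}{13979} = \frac{1}{2264598}$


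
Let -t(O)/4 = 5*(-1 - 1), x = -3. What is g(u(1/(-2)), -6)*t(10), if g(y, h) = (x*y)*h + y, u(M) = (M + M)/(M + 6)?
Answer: -1520/11 ≈ -138.18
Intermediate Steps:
u(M) = 2*M/(6 + M) (u(M) = (2*M)/(6 + M) = 2*M/(6 + M))
g(y, h) = y - 3*h*y (g(y, h) = (-3*y)*h + y = -3*h*y + y = y - 3*h*y)
t(O) = 40 (t(O) = -20*(-1 - 1) = -20*(-2) = -4*(-10) = 40)
g(u(1/(-2)), -6)*t(10) = ((2/(-2*(6 + 1/(-2))))*(1 - 3*(-6)))*40 = ((2*(-½)/(6 - ½))*(1 + 18))*40 = ((2*(-½)/(11/2))*19)*40 = ((2*(-½)*(2/11))*19)*40 = -2/11*19*40 = -38/11*40 = -1520/11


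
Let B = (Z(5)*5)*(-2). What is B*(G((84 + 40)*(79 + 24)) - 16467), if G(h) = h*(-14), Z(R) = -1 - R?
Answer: -11716500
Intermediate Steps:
G(h) = -14*h
B = 60 (B = ((-1 - 1*5)*5)*(-2) = ((-1 - 5)*5)*(-2) = -6*5*(-2) = -30*(-2) = 60)
B*(G((84 + 40)*(79 + 24)) - 16467) = 60*(-14*(84 + 40)*(79 + 24) - 16467) = 60*(-1736*103 - 16467) = 60*(-14*12772 - 16467) = 60*(-178808 - 16467) = 60*(-195275) = -11716500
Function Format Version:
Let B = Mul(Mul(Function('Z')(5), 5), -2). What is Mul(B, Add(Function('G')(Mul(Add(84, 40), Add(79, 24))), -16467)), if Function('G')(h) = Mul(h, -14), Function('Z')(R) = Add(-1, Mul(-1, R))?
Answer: -11716500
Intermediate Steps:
Function('G')(h) = Mul(-14, h)
B = 60 (B = Mul(Mul(Add(-1, Mul(-1, 5)), 5), -2) = Mul(Mul(Add(-1, -5), 5), -2) = Mul(Mul(-6, 5), -2) = Mul(-30, -2) = 60)
Mul(B, Add(Function('G')(Mul(Add(84, 40), Add(79, 24))), -16467)) = Mul(60, Add(Mul(-14, Mul(Add(84, 40), Add(79, 24))), -16467)) = Mul(60, Add(Mul(-14, Mul(124, 103)), -16467)) = Mul(60, Add(Mul(-14, 12772), -16467)) = Mul(60, Add(-178808, -16467)) = Mul(60, -195275) = -11716500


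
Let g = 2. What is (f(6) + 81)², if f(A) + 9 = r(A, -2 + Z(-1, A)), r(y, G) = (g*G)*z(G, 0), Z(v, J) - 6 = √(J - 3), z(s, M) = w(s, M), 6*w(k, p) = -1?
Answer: (212 - √3)²/9 ≈ 4912.5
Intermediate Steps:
w(k, p) = -⅙ (w(k, p) = (⅙)*(-1) = -⅙)
z(s, M) = -⅙
Z(v, J) = 6 + √(-3 + J) (Z(v, J) = 6 + √(J - 3) = 6 + √(-3 + J))
r(y, G) = -G/3 (r(y, G) = (2*G)*(-⅙) = -G/3)
f(A) = -31/3 - √(-3 + A)/3 (f(A) = -9 - (-2 + (6 + √(-3 + A)))/3 = -9 - (4 + √(-3 + A))/3 = -9 + (-4/3 - √(-3 + A)/3) = -31/3 - √(-3 + A)/3)
(f(6) + 81)² = ((-31/3 - √(-3 + 6)/3) + 81)² = ((-31/3 - √3/3) + 81)² = (212/3 - √3/3)²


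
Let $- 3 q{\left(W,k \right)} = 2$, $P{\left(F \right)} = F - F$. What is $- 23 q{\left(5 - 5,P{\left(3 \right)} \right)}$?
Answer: $\frac{46}{3} \approx 15.333$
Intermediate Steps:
$P{\left(F \right)} = 0$
$q{\left(W,k \right)} = - \frac{2}{3}$ ($q{\left(W,k \right)} = \left(- \frac{1}{3}\right) 2 = - \frac{2}{3}$)
$- 23 q{\left(5 - 5,P{\left(3 \right)} \right)} = \left(-23\right) \left(- \frac{2}{3}\right) = \frac{46}{3}$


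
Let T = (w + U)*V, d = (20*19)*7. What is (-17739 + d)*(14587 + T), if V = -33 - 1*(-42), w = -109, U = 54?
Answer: -212493268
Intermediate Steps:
V = 9 (V = -33 + 42 = 9)
d = 2660 (d = 380*7 = 2660)
T = -495 (T = (-109 + 54)*9 = -55*9 = -495)
(-17739 + d)*(14587 + T) = (-17739 + 2660)*(14587 - 495) = -15079*14092 = -212493268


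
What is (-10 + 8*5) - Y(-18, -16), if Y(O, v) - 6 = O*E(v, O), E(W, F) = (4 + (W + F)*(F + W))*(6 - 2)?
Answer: 83544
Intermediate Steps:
E(W, F) = 16 + 4*(F + W)² (E(W, F) = (4 + (F + W)*(F + W))*4 = (4 + (F + W)²)*4 = 16 + 4*(F + W)²)
Y(O, v) = 6 + O*(16 + 4*(O + v)²)
(-10 + 8*5) - Y(-18, -16) = (-10 + 8*5) - (6 + 4*(-18)*(4 + (-18 - 16)²)) = (-10 + 40) - (6 + 4*(-18)*(4 + (-34)²)) = 30 - (6 + 4*(-18)*(4 + 1156)) = 30 - (6 + 4*(-18)*1160) = 30 - (6 - 83520) = 30 - 1*(-83514) = 30 + 83514 = 83544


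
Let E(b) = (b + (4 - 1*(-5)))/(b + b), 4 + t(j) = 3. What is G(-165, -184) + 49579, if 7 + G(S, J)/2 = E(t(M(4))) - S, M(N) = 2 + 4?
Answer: 49887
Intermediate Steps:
M(N) = 6
t(j) = -1 (t(j) = -4 + 3 = -1)
E(b) = (9 + b)/(2*b) (E(b) = (b + (4 + 5))/((2*b)) = (b + 9)*(1/(2*b)) = (9 + b)*(1/(2*b)) = (9 + b)/(2*b))
G(S, J) = -22 - 2*S (G(S, J) = -14 + 2*((1/2)*(9 - 1)/(-1) - S) = -14 + 2*((1/2)*(-1)*8 - S) = -14 + 2*(-4 - S) = -14 + (-8 - 2*S) = -22 - 2*S)
G(-165, -184) + 49579 = (-22 - 2*(-165)) + 49579 = (-22 + 330) + 49579 = 308 + 49579 = 49887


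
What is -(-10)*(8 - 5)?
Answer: 30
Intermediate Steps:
-(-10)*(8 - 5) = -(-10)*3 = -5*(-6) = 30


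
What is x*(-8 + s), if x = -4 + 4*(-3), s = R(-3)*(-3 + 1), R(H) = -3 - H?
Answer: 128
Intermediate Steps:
s = 0 (s = (-3 - 1*(-3))*(-3 + 1) = (-3 + 3)*(-2) = 0*(-2) = 0)
x = -16 (x = -4 - 12 = -16)
x*(-8 + s) = -16*(-8 + 0) = -16*(-8) = 128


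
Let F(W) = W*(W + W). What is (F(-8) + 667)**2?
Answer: 632025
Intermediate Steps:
F(W) = 2*W**2 (F(W) = W*(2*W) = 2*W**2)
(F(-8) + 667)**2 = (2*(-8)**2 + 667)**2 = (2*64 + 667)**2 = (128 + 667)**2 = 795**2 = 632025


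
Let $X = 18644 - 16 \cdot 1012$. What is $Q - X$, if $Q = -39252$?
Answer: $-41704$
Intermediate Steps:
$X = 2452$ ($X = 18644 - 16192 = 2452$)
$Q - X = -39252 - 2452 = -41704$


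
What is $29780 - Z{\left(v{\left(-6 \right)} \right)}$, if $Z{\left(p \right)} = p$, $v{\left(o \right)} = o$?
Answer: $29786$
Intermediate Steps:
$29780 - Z{\left(v{\left(-6 \right)} \right)} = 29780 - -6 = 29780 + 6 = 29786$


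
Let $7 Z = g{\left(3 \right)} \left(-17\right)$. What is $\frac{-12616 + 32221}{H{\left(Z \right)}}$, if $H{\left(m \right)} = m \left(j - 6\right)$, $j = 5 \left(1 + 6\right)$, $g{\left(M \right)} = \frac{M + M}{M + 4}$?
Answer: $- \frac{320215}{986} \approx -324.76$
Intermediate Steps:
$g{\left(M \right)} = \frac{2 M}{4 + M}$
$j = 35$ ($j = 5 \cdot 7 = 35$)
$Z = - \frac{102}{49}$ ($Z = \frac{2 \cdot 3 \frac{1}{4 + 3} \left(-17\right)}{7} = \frac{2 \cdot 3 \cdot \frac{1}{7} \left(-17\right)}{7} = \frac{\frac{6}{7} \left(-17\right)}{7} = \frac{1}{7} \left(- \frac{102}{7}\right) = - \frac{102}{49} \approx -2.0816$)
$H{\left(m \right)} = 29 m$ ($H{\left(m \right)} = m \left(35 - 6\right) = m 29 = 29 m$)
$\frac{-12616 + 32221}{H{\left(Z \right)}} = \frac{-12616 + 32221}{29 \left(- \frac{102}{49}\right)} = \frac{19605}{- \frac{2958}{49}} = 19605 \left(- \frac{49}{2958}\right) = - \frac{320215}{986}$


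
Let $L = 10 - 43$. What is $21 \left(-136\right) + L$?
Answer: $-2889$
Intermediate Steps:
$L = -33$ ($L = 10 - 43 = -33$)
$21 \left(-136\right) + L = 21 \left(-136\right) - 33 = -2856 - 33 = -2889$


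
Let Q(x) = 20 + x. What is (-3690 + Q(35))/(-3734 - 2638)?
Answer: 3635/6372 ≈ 0.57046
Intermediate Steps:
(-3690 + Q(35))/(-3734 - 2638) = (-3690 + (20 + 35))/(-3734 - 2638) = (-3690 + 55)/(-6372) = -3635*(-1/6372) = 3635/6372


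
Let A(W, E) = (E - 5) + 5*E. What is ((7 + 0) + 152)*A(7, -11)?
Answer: -11289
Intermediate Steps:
A(W, E) = -5 + 6*E (A(W, E) = (-5 + E) + 5*E = -5 + 6*E)
((7 + 0) + 152)*A(7, -11) = ((7 + 0) + 152)*(-5 + 6*(-11)) = (7 + 152)*(-5 - 66) = 159*(-71) = -11289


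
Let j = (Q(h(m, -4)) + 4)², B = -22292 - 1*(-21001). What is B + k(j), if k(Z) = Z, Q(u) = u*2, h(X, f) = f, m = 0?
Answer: -1275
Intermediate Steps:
Q(u) = 2*u
B = -1291 (B = -22292 + 21001 = -1291)
j = 16 (j = (2*(-4) + 4)² = (-8 + 4)² = (-4)² = 16)
B + k(j) = -1291 + 16 = -1275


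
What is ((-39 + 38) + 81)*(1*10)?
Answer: 800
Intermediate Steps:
((-39 + 38) + 81)*(1*10) = (-1 + 81)*10 = 80*10 = 800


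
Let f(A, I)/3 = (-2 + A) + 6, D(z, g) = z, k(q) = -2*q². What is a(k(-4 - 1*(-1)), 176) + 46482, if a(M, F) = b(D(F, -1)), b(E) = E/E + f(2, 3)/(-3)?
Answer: 46477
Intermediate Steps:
f(A, I) = 12 + 3*A (f(A, I) = 3*((-2 + A) + 6) = 3*(4 + A) = 12 + 3*A)
b(E) = -5 (b(E) = E/E + (12 + 3*2)/(-3) = 1 + (12 + 6)*(-⅓) = 1 + 18*(-⅓) = 1 - 6 = -5)
a(M, F) = -5
a(k(-4 - 1*(-1)), 176) + 46482 = -5 + 46482 = 46477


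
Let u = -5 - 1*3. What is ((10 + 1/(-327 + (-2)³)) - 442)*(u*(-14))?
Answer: -16208752/335 ≈ -48384.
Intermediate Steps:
u = -8 (u = -5 - 3 = -8)
((10 + 1/(-327 + (-2)³)) - 442)*(u*(-14)) = ((10 + 1/(-327 + (-2)³)) - 442)*(-8*(-14)) = ((10 + 1/(-327 - 8)) - 442)*112 = ((10 + 1/(-335)) - 442)*112 = ((10 - 1/335) - 442)*112 = (3349/335 - 442)*112 = -144721/335*112 = -16208752/335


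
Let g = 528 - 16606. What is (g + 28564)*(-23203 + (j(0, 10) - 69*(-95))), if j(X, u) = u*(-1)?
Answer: -207991788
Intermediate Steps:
g = -16078
j(X, u) = -u
(g + 28564)*(-23203 + (j(0, 10) - 69*(-95))) = (-16078 + 28564)*(-23203 + (-1*10 - 69*(-95))) = 12486*(-23203 + (-10 + 6555)) = 12486*(-23203 + 6545) = 12486*(-16658) = -207991788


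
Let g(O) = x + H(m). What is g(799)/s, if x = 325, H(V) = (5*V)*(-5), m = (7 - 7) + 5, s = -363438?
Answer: -100/181719 ≈ -0.00055030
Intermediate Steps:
m = 5 (m = 0 + 5 = 5)
H(V) = -25*V
g(O) = 200 (g(O) = 325 - 25*5 = 325 - 125 = 200)
g(799)/s = 200/(-363438) = 200*(-1/363438) = -100/181719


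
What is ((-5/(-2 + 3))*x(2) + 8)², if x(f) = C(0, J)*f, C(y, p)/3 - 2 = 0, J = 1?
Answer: 2704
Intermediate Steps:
C(y, p) = 6 (C(y, p) = 6 + 3*0 = 6 + 0 = 6)
x(f) = 6*f
((-5/(-2 + 3))*x(2) + 8)² = ((-5/(-2 + 3))*(6*2) + 8)² = (-5/1*12 + 8)² = (-5*1*12 + 8)² = (-5*12 + 8)² = (-60 + 8)² = (-52)² = 2704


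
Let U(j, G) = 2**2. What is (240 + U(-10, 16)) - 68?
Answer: 176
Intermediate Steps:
U(j, G) = 4
(240 + U(-10, 16)) - 68 = (240 + 4) - 68 = 244 - 68 = 176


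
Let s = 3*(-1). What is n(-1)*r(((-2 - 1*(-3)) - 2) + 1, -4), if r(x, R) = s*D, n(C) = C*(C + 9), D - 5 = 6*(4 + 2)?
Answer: 984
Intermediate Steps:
D = 41 (D = 5 + 6*(4 + 2) = 5 + 6*6 = 5 + 36 = 41)
s = -3
n(C) = C*(9 + C)
r(x, R) = -123 (r(x, R) = -3*41 = -123)
n(-1)*r(((-2 - 1*(-3)) - 2) + 1, -4) = -(9 - 1)*(-123) = -1*8*(-123) = -8*(-123) = 984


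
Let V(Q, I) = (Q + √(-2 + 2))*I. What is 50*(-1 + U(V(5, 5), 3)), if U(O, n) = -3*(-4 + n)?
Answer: 100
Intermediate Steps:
V(Q, I) = I*Q (V(Q, I) = (Q + √0)*I = (Q + 0)*I = Q*I = I*Q)
U(O, n) = 12 - 3*n
50*(-1 + U(V(5, 5), 3)) = 50*(-1 + (12 - 3*3)) = 50*(-1 + (12 - 9)) = 50*(-1 + 3) = 50*2 = 100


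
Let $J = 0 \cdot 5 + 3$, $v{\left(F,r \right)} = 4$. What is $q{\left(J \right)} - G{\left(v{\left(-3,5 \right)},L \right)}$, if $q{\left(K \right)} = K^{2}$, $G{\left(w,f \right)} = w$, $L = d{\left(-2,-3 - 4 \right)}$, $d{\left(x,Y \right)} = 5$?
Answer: $5$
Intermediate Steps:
$L = 5$
$J = 3$ ($J = 0 + 3 = 3$)
$q{\left(J \right)} - G{\left(v{\left(-3,5 \right)},L \right)} = 3^{2} - 4 = 9 - 4 = 5$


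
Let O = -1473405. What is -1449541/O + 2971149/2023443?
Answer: 812307709112/331261225935 ≈ 2.4522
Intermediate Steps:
-1449541/O + 2971149/2023443 = -1449541/(-1473405) + 2971149/2023443 = -1449541*(-1/1473405) + 2971149*(1/2023443) = 1449541/1473405 + 990383/674481 = 812307709112/331261225935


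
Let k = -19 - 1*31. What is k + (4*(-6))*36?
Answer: -914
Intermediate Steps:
k = -50 (k = -19 - 31 = -50)
k + (4*(-6))*36 = -50 + (4*(-6))*36 = -50 - 24*36 = -50 - 864 = -914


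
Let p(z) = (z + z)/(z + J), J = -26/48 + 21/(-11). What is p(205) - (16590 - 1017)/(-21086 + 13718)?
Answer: 543415783/131329688 ≈ 4.1378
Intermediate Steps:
J = -647/264 (J = -26*1/48 + 21*(-1/11) = -13/24 - 21/11 = -647/264 ≈ -2.4508)
p(z) = 2*z/(-647/264 + z) (p(z) = (z + z)/(z - 647/264) = (2*z)/(-647/264 + z) = 2*z/(-647/264 + z))
p(205) - (16590 - 1017)/(-21086 + 13718) = 528*205/(-647 + 264*205) - (16590 - 1017)/(-21086 + 13718) = 528*205/(-647 + 54120) - 15573/(-7368) = 528*205/53473 - 15573*(-1)/7368 = 528*205*(1/53473) - 1*(-5191/2456) = 108240/53473 + 5191/2456 = 543415783/131329688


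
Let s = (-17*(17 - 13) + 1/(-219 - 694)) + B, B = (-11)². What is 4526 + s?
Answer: 4180626/913 ≈ 4579.0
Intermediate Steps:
B = 121
s = 48388/913 (s = (-17*(17 - 13) + 1/(-219 - 694)) + 121 = (-17*4 + 1/(-913)) + 121 = (-68 - 1/913) + 121 = -62085/913 + 121 = 48388/913 ≈ 52.999)
4526 + s = 4526 + 48388/913 = 4180626/913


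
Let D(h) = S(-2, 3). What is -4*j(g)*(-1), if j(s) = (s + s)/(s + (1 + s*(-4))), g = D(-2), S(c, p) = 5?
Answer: -20/7 ≈ -2.8571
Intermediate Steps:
D(h) = 5
g = 5
j(s) = 2*s/(1 - 3*s) (j(s) = (2*s)/(s + (1 - 4*s)) = (2*s)/(1 - 3*s) = 2*s/(1 - 3*s))
-4*j(g)*(-1) = -(-8)*5/(-1 + 3*5)*(-1) = -(-8)*5/(-1 + 15)*(-1) = -(-8)*5/14*(-1) = -4*(-5/7)*(-1) = (20/7)*(-1) = -20/7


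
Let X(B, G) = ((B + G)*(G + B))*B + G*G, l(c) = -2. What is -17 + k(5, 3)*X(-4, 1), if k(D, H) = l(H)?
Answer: 53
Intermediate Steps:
k(D, H) = -2
X(B, G) = G² + B*(B + G)² (X(B, G) = ((B + G)*(B + G))*B + G² = (B + G)²*B + G² = B*(B + G)² + G² = G² + B*(B + G)²)
-17 + k(5, 3)*X(-4, 1) = -17 - 2*(1² - 4*(-4 + 1)²) = -17 - 2*(1 - 4*(-3)²) = -17 - 2*(1 - 4*9) = -17 - 2*(1 - 36) = -17 - 2*(-35) = -17 + 70 = 53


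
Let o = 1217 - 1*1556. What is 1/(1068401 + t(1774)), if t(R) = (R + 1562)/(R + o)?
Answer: 1435/1533158771 ≈ 9.3598e-7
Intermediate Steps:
o = -339 (o = 1217 - 1556 = -339)
t(R) = (1562 + R)/(-339 + R) (t(R) = (R + 1562)/(R - 339) = (1562 + R)/(-339 + R))
1/(1068401 + t(1774)) = 1/(1068401 + (1562 + 1774)/(-339 + 1774)) = 1/(1068401 + 3336/1435) = 1/(1533158771/1435) = 1435/1533158771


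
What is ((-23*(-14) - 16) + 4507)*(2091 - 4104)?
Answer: -9688569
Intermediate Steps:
((-23*(-14) - 16) + 4507)*(2091 - 4104) = ((322 - 16) + 4507)*(-2013) = (306 + 4507)*(-2013) = 4813*(-2013) = -9688569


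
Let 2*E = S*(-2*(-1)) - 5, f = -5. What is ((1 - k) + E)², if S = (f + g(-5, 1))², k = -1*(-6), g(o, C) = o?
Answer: 34225/4 ≈ 8556.3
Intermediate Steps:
k = 6
S = 100 (S = (-5 - 5)² = (-10)² = 100)
E = 195/2 (E = (100*(-2*(-1)) - 5)/2 = (100*2 - 5)/2 = (200 - 5)/2 = (½)*195 = 195/2 ≈ 97.500)
((1 - k) + E)² = ((1 - 1*6) + 195/2)² = ((1 - 6) + 195/2)² = (-5 + 195/2)² = (185/2)² = 34225/4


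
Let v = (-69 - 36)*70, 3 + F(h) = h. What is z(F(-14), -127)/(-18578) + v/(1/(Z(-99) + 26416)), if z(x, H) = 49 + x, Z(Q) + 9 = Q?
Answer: -1796156338216/9289 ≈ -1.9336e+8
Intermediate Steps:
F(h) = -3 + h
v = -7350 (v = -105*70 = -7350)
Z(Q) = -9 + Q
z(F(-14), -127)/(-18578) + v/(1/(Z(-99) + 26416)) = (49 + (-3 - 14))/(-18578) - 7350/(1/((-9 - 99) + 26416)) = (49 - 17)*(-1/18578) - 7350/(1/(-108 + 26416)) = 32*(-1/18578) - 7350/(1/26308) = -16/9289 - 7350/1/26308 = -16/9289 - 7350*26308 = -16/9289 - 193363800 = -1796156338216/9289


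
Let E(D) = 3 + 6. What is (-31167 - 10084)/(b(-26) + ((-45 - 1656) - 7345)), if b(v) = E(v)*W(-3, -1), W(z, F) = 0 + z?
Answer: 41251/9073 ≈ 4.5466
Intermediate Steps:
W(z, F) = z
E(D) = 9
b(v) = -27 (b(v) = 9*(-3) = -27)
(-31167 - 10084)/(b(-26) + ((-45 - 1656) - 7345)) = (-31167 - 10084)/(-27 + ((-45 - 1656) - 7345)) = -41251/(-27 + (-1701 - 7345)) = -41251/(-27 - 9046) = -41251/(-9073) = -41251*(-1/9073) = 41251/9073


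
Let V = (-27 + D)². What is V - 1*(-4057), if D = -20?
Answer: 6266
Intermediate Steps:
V = 2209 (V = (-27 - 20)² = (-47)² = 2209)
V - 1*(-4057) = 2209 - 1*(-4057) = 2209 + 4057 = 6266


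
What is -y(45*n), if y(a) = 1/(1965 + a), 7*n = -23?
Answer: -7/12720 ≈ -0.00055031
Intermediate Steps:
n = -23/7 (n = (1/7)*(-23) = -23/7 ≈ -3.2857)
-y(45*n) = -1/(1965 + 45*(-23/7)) = -1/(1965 - 1035/7) = -1/12720/7 = -1*7/12720 = -7/12720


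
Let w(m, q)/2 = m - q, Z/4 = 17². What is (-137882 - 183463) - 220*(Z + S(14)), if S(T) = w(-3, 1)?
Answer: -573905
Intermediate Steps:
Z = 1156 (Z = 4*17² = 4*289 = 1156)
w(m, q) = -2*q + 2*m (w(m, q) = 2*(m - q) = -2*q + 2*m)
S(T) = -8 (S(T) = -2*1 + 2*(-3) = -2 - 6 = -8)
(-137882 - 183463) - 220*(Z + S(14)) = (-137882 - 183463) - 220*(1156 - 8) = -321345 - 220*1148 = -321345 - 252560 = -573905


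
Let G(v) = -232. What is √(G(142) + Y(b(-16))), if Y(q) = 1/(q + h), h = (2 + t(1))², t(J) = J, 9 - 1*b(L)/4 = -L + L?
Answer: I*√52195/15 ≈ 15.231*I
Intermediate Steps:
b(L) = 36 (b(L) = 36 - 4*(-L + L) = 36 - 4*0 = 36 + 0 = 36)
h = 9 (h = (2 + 1)² = 3² = 9)
Y(q) = 1/(9 + q) (Y(q) = 1/(q + 9) = 1/(9 + q))
√(G(142) + Y(b(-16))) = √(-232 + 1/(9 + 36)) = √(-232 + 1/45) = √(-10439/45) = I*√52195/15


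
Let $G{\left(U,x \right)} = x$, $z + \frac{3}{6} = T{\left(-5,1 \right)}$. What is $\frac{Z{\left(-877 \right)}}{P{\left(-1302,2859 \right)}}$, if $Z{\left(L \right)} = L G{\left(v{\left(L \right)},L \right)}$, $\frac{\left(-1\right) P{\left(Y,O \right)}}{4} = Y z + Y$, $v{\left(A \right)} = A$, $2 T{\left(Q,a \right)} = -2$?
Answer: $- \frac{769129}{2604} \approx -295.36$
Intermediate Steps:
$T{\left(Q,a \right)} = -1$ ($T{\left(Q,a \right)} = \frac{1}{2} \left(-2\right) = -1$)
$z = - \frac{3}{2}$ ($z = - \frac{1}{2} - 1 = - \frac{3}{2} \approx -1.5$)
$P{\left(Y,O \right)} = 2 Y$ ($P{\left(Y,O \right)} = - 4 \left(Y \left(- \frac{3}{2}\right) + Y\right) = - 4 \left(- \frac{3 Y}{2} + Y\right) = - 4 \left(- \frac{Y}{2}\right) = 2 Y$)
$Z{\left(L \right)} = L^{2}$ ($Z{\left(L \right)} = L L = L^{2}$)
$\frac{Z{\left(-877 \right)}}{P{\left(-1302,2859 \right)}} = \frac{\left(-877\right)^{2}}{2 \left(-1302\right)} = \frac{769129}{-2604} = 769129 \left(- \frac{1}{2604}\right) = - \frac{769129}{2604}$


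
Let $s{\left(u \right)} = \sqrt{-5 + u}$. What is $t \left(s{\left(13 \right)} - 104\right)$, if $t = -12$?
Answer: $1248 - 24 \sqrt{2} \approx 1214.1$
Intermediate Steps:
$t \left(s{\left(13 \right)} - 104\right) = - 12 \left(\sqrt{-5 + 13} - 104\right) = - 12 \left(\sqrt{8} - 104\right) = - 12 \left(2 \sqrt{2} - 104\right) = - 12 \left(-104 + 2 \sqrt{2}\right) = 1248 - 24 \sqrt{2}$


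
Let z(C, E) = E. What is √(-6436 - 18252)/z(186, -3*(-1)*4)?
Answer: I*√1543/3 ≈ 13.094*I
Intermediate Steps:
√(-6436 - 18252)/z(186, -3*(-1)*4) = √(-6436 - 18252)/((-3*(-1)*4)) = √(-24688)/((3*4)) = (4*I*√1543)/12 = (4*I*√1543)*(1/12) = I*√1543/3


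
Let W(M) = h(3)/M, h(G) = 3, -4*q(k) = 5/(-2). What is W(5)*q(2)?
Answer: 3/8 ≈ 0.37500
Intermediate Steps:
q(k) = 5/8 (q(k) = -5/(4*(-2)) = -5*(-1)/(4*2) = -¼*(-5/2) = 5/8)
W(M) = 3/M
W(5)*q(2) = (3/5)*(5/8) = (3*(⅕))*(5/8) = (⅗)*(5/8) = 3/8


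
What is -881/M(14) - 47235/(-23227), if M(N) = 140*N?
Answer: 72117613/45524920 ≈ 1.5841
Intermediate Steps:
-881/M(14) - 47235/(-23227) = -881/(140*14) - 47235/(-23227) = -881/1960 - 47235*(-1/23227) = -881*1/1960 + 47235/23227 = -881/1960 + 47235/23227 = 72117613/45524920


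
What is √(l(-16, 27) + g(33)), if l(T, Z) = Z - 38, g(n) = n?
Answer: √22 ≈ 4.6904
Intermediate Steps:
l(T, Z) = -38 + Z
√(l(-16, 27) + g(33)) = √((-38 + 27) + 33) = √(-11 + 33) = √22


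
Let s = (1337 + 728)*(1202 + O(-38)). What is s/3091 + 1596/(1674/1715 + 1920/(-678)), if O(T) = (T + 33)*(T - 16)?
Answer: 68573982610/555820529 ≈ 123.37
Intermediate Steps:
O(T) = (-16 + T)*(33 + T) (O(T) = (33 + T)*(-16 + T) = (-16 + T)*(33 + T))
s = 3039680 (s = (1337 + 728)*(1202 + (-528 + (-38)² + 17*(-38))) = 2065*(1202 + (-528 + 1444 - 646)) = 2065*(1202 + 270) = 2065*1472 = 3039680)
s/3091 + 1596/(1674/1715 + 1920/(-678)) = 3039680/3091 + 1596/(1674/1715 + 1920/(-678)) = 3039680*(1/3091) + 1596/(1674*(1/1715) + 1920*(-1/678)) = 3039680/3091 + 1596/(1674/1715 - 320/113) = 3039680/3091 + 1596/(-359638/193795) = 3039680/3091 + 1596*(-193795/359638) = 3039680/3091 - 154648410/179819 = 68573982610/555820529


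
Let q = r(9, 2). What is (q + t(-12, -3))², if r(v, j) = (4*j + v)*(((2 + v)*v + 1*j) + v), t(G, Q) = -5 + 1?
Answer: 3481956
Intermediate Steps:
t(G, Q) = -4
r(v, j) = (v + 4*j)*(j + v + v*(2 + v)) (r(v, j) = (v + 4*j)*((v*(2 + v) + j) + v) = (v + 4*j)*((j + v*(2 + v)) + v) = (v + 4*j)*(j + v + v*(2 + v)))
q = 1870 (q = 9³ + 3*9² + 4*2² + 4*2*9² + 13*2*9 = 729 + 3*81 + 4*4 + 4*2*81 + 234 = 729 + 243 + 16 + 648 + 234 = 1870)
(q + t(-12, -3))² = (1870 - 4)² = 1866² = 3481956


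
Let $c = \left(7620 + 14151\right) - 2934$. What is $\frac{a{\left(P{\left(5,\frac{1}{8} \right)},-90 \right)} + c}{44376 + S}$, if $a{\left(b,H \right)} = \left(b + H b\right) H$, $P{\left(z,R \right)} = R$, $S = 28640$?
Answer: $\frac{79353}{292064} \approx 0.2717$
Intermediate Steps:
$c = 18837$ ($c = 21771 - 2934 = 18837$)
$a{\left(b,H \right)} = H \left(b + H b\right)$
$\frac{a{\left(P{\left(5,\frac{1}{8} \right)},-90 \right)} + c}{44376 + S} = \frac{- \frac{90 \left(1 - 90\right)}{8} + 18837}{44376 + 28640} = \frac{\left(-90\right) \frac{1}{8} \left(-89\right) + 18837}{73016} = \left(\frac{4005}{4} + 18837\right) \frac{1}{73016} = \frac{79353}{4} \cdot \frac{1}{73016} = \frac{79353}{292064}$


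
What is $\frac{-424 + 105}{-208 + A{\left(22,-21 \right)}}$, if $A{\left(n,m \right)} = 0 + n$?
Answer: $\frac{319}{186} \approx 1.7151$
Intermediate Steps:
$A{\left(n,m \right)} = n$
$\frac{-424 + 105}{-208 + A{\left(22,-21 \right)}} = \frac{-424 + 105}{-208 + 22} = - \frac{319}{-186} = \left(-319\right) \left(- \frac{1}{186}\right) = \frac{319}{186}$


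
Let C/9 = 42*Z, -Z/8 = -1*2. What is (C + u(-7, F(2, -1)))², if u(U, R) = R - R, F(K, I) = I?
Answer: 36578304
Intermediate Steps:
u(U, R) = 0
Z = 16 (Z = -(-8)*2 = -8*(-2) = 16)
C = 6048 (C = 9*(42*16) = 9*672 = 6048)
(C + u(-7, F(2, -1)))² = (6048 + 0)² = 6048² = 36578304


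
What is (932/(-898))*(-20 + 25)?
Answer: -2330/449 ≈ -5.1893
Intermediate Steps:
(932/(-898))*(-20 + 25) = (932*(-1/898))*5 = -466/449*5 = -2330/449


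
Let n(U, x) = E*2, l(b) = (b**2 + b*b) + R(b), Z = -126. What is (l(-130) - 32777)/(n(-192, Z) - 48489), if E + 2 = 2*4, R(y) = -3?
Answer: -340/16159 ≈ -0.021041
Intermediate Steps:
E = 6 (E = -2 + 2*4 = -2 + 8 = 6)
l(b) = -3 + 2*b**2 (l(b) = (b**2 + b*b) - 3 = (b**2 + b**2) - 3 = 2*b**2 - 3 = -3 + 2*b**2)
n(U, x) = 12 (n(U, x) = 6*2 = 12)
(l(-130) - 32777)/(n(-192, Z) - 48489) = ((-3 + 2*(-130)**2) - 32777)/(12 - 48489) = ((-3 + 2*16900) - 32777)/(-48477) = ((-3 + 33800) - 32777)*(-1/48477) = (33797 - 32777)*(-1/48477) = 1020*(-1/48477) = -340/16159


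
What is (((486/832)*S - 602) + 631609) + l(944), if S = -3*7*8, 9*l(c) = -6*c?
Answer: 98323607/156 ≈ 6.3028e+5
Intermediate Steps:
l(c) = -2*c/3 (l(c) = (-6*c)/9 = -2*c/3)
S = -168 (S = -21*8 = -168)
(((486/832)*S - 602) + 631609) + l(944) = (((486/832)*(-168) - 602) + 631609) - ⅔*944 = (((486*(1/832))*(-168) - 602) + 631609) - 1888/3 = (((243/416)*(-168) - 602) + 631609) - 1888/3 = ((-5103/52 - 602) + 631609) - 1888/3 = (-36407/52 + 631609) - 1888/3 = 32807261/52 - 1888/3 = 98323607/156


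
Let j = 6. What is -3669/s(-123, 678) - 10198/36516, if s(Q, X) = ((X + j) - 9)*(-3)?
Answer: 6295903/4108050 ≈ 1.5326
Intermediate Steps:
s(Q, X) = 9 - 3*X (s(Q, X) = ((X + 6) - 9)*(-3) = ((6 + X) - 9)*(-3) = (-3 + X)*(-3) = 9 - 3*X)
-3669/s(-123, 678) - 10198/36516 = -3669/(9 - 3*678) - 10198/36516 = -3669/(9 - 2034) - 10198*1/36516 = -3669/(-2025) - 5099/18258 = -3669*(-1/2025) - 5099/18258 = 1223/675 - 5099/18258 = 6295903/4108050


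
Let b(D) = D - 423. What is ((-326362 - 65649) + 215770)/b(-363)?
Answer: 58747/262 ≈ 224.23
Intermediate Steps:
b(D) = -423 + D
((-326362 - 65649) + 215770)/b(-363) = ((-326362 - 65649) + 215770)/(-423 - 363) = (-392011 + 215770)/(-786) = -176241*(-1/786) = 58747/262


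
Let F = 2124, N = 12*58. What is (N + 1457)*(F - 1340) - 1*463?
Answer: 1687489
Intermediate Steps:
N = 696
(N + 1457)*(F - 1340) - 1*463 = (696 + 1457)*(2124 - 1340) - 1*463 = 2153*784 - 463 = 1687952 - 463 = 1687489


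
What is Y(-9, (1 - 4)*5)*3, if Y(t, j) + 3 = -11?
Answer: -42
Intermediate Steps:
Y(t, j) = -14 (Y(t, j) = -3 - 11 = -14)
Y(-9, (1 - 4)*5)*3 = -14*3 = -42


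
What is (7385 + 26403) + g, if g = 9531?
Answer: 43319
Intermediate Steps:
(7385 + 26403) + g = (7385 + 26403) + 9531 = 33788 + 9531 = 43319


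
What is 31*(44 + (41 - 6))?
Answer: 2449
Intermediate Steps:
31*(44 + (41 - 6)) = 31*(44 + 35) = 31*79 = 2449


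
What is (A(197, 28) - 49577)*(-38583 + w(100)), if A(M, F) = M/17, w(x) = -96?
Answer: 32591389548/17 ≈ 1.9171e+9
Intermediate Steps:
A(M, F) = M/17 (A(M, F) = M*(1/17) = M/17)
(A(197, 28) - 49577)*(-38583 + w(100)) = ((1/17)*197 - 49577)*(-38583 - 96) = (197/17 - 49577)*(-38679) = -842612/17*(-38679) = 32591389548/17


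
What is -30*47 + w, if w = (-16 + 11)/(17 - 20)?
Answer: -4225/3 ≈ -1408.3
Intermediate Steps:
w = 5/3 (w = -5/(-3) = -5*(-1/3) = 5/3 ≈ 1.6667)
-30*47 + w = -30*47 + 5/3 = -1410 + 5/3 = -4225/3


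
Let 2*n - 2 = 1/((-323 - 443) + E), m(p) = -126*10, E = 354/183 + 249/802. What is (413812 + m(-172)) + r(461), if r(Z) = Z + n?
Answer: 15432031428517/37364427 ≈ 4.1301e+5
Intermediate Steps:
E = 109825/48922 (E = 354*(1/183) + 249*(1/802) = 118/61 + 249/802 = 109825/48922 ≈ 2.2449)
m(p) = -1260
n = 37339966/37364427 (n = 1 + 1/(2*((-323 - 443) + 109825/48922)) = 1 + 1/(2*(-766 + 109825/48922)) = 1 + 1/(2*(-37364427/48922)) = 1 + (½)*(-48922/37364427) = 1 - 24461/37364427 = 37339966/37364427 ≈ 0.99935)
r(Z) = 37339966/37364427 + Z (r(Z) = Z + 37339966/37364427 = 37339966/37364427 + Z)
(413812 + m(-172)) + r(461) = (413812 - 1260) + (37339966/37364427 + 461) = 412552 + 17262340813/37364427 = 15432031428517/37364427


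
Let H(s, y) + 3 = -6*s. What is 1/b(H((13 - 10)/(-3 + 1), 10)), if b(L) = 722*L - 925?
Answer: 1/3407 ≈ 0.00029351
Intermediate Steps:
H(s, y) = -3 - 6*s
b(L) = -925 + 722*L
1/b(H((13 - 10)/(-3 + 1), 10)) = 1/(-925 + 722*(-3 - 6*(13 - 10)/(-3 + 1))) = 1/(-925 + 722*(-3 - 18/(-2))) = 1/(-925 + 722*(-3 - 18*(-1)/2)) = 1/(-925 + 722*(-3 - 6*(-3/2))) = 1/(-925 + 722*(-3 + 9)) = 1/(-925 + 722*6) = 1/(-925 + 4332) = 1/3407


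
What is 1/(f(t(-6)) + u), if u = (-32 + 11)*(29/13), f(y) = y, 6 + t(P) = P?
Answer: -13/765 ≈ -0.016993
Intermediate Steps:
t(P) = -6 + P
u = -609/13 ≈ -46.846
1/(f(t(-6)) + u) = 1/((-6 - 6) - 609/13) = 1/(-12 - 609/13) = 1/(-765/13) = -13/765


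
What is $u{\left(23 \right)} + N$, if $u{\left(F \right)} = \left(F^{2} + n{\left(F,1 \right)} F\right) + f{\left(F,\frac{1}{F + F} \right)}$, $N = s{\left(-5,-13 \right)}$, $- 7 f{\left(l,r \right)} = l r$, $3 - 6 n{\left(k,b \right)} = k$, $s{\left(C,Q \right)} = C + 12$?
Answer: $\frac{19289}{42} \approx 459.26$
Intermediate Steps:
$s{\left(C,Q \right)} = 12 + C$
$n{\left(k,b \right)} = \frac{1}{2} - \frac{k}{6}$
$f{\left(l,r \right)} = - \frac{l r}{7}$
$N = 7$ ($N = 12 - 5 = 7$)
$u{\left(F \right)} = - \frac{1}{14} + F^{2} + F \left(\frac{1}{2} - \frac{F}{6}\right)$ ($u{\left(F \right)} = \left(F^{2} + \left(\frac{1}{2} - \frac{F}{6}\right) F\right) - \frac{F}{7 \left(F + F\right)} = \left(F^{2} + F \left(\frac{1}{2} - \frac{F}{6}\right)\right) - \frac{F}{7 \cdot 2 F} = \left(F^{2} + F \left(\frac{1}{2} - \frac{F}{6}\right)\right) - \frac{F \frac{1}{2 F}}{7} = \left(F^{2} + F \left(\frac{1}{2} - \frac{F}{6}\right)\right) - \frac{1}{14} = - \frac{1}{14} + F^{2} + F \left(\frac{1}{2} - \frac{F}{6}\right)$)
$u{\left(23 \right)} + N = \left(- \frac{1}{14} + \frac{1}{2} \cdot 23 + \frac{5 \cdot 23^{2}}{6}\right) + 7 = \left(- \frac{1}{14} + \frac{23}{2} + \frac{5}{6} \cdot 529\right) + 7 = \left(- \frac{1}{14} + \frac{23}{2} + \frac{2645}{6}\right) + 7 = \frac{18995}{42} + 7 = \frac{19289}{42}$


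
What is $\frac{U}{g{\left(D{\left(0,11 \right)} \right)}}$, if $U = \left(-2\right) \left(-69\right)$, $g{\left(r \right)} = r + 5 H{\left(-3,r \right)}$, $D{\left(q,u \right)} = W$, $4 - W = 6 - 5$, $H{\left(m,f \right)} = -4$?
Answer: $- \frac{138}{17} \approx -8.1176$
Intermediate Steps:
$W = 3$ ($W = 4 - \left(6 - 5\right) = 4 - 1 = 3$)
$D{\left(q,u \right)} = 3$
$g{\left(r \right)} = -20 + r$ ($g{\left(r \right)} = r + 5 \left(-4\right) = r - 20 = -20 + r$)
$U = 138$
$\frac{U}{g{\left(D{\left(0,11 \right)} \right)}} = \frac{138}{-20 + 3} = \frac{138}{-17} = 138 \left(- \frac{1}{17}\right) = - \frac{138}{17}$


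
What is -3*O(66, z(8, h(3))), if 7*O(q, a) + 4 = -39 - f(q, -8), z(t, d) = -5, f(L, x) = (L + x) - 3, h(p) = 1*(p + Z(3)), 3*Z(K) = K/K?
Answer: 42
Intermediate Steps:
Z(K) = ⅓ (Z(K) = (K/K)/3 = (⅓)*1 = ⅓)
h(p) = ⅓ + p (h(p) = 1*(p + ⅓) = 1*(⅓ + p) = ⅓ + p)
f(L, x) = -3 + L + x
O(q, a) = -32/7 - q/7 (O(q, a) = -4/7 + (-39 - (-3 + q - 8))/7 = -4/7 + (-39 - (-11 + q))/7 = -4/7 + (-39 + (11 - q))/7 = -4/7 + (-28 - q)/7 = -4/7 + (-4 - q/7) = -32/7 - q/7)
-3*O(66, z(8, h(3))) = -3*(-32/7 - ⅐*66) = -3*(-32/7 - 66/7) = -3*(-14) = 42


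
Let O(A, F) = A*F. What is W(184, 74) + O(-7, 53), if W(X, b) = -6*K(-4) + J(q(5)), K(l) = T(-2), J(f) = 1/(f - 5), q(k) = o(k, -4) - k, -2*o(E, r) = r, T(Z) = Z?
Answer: -2873/8 ≈ -359.13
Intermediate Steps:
o(E, r) = -r/2
q(k) = 2 - k (q(k) = -1/2*(-4) - k = 2 - k)
J(f) = 1/(-5 + f)
K(l) = -2
W(X, b) = 95/8 (W(X, b) = -6*(-2) + 1/(-5 + (2 - 1*5)) = 12 + 1/(-5 + (2 - 5)) = 12 + 1/(-5 - 3) = 12 + 1/(-8) = 12 - 1/8 = 95/8)
W(184, 74) + O(-7, 53) = 95/8 - 7*53 = 95/8 - 371 = -2873/8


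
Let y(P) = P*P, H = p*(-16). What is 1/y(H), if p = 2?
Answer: 1/1024 ≈ 0.00097656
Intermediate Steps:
H = -32 (H = 2*(-16) = -32)
y(P) = P²
1/y(H) = 1/((-32)²) = 1/1024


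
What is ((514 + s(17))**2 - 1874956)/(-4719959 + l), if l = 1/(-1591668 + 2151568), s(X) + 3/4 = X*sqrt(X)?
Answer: 3598180413025/10570820176396 - 9770534950*sqrt(17)/2642705044099 ≈ 0.32514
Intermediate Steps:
s(X) = -3/4 + X**(3/2) (s(X) = -3/4 + X*sqrt(X) = -3/4 + X**(3/2))
l = 1/559900 ≈ 1.7860e-6
((514 + s(17))**2 - 1874956)/(-4719959 + l) = ((514 + (-3/4 + 17**(3/2)))**2 - 1874956)/(-4719959 + 1/559900) = ((514 + (-3/4 + 17*sqrt(17)))**2 - 1874956)/(-2642705044099/559900) = ((2053/4 + 17*sqrt(17))**2 - 1874956)*(-559900/2642705044099) = (-1874956 + (2053/4 + 17*sqrt(17))**2)*(-559900/2642705044099) = 1049787864400/2642705044099 - 559900*(2053/4 + 17*sqrt(17))**2/2642705044099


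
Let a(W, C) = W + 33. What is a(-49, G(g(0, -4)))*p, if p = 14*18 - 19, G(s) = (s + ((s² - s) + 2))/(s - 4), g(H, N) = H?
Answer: -3728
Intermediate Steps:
G(s) = (2 + s²)/(-4 + s) (G(s) = (s + (2 + s² - s))/(-4 + s) = (2 + s²)/(-4 + s))
a(W, C) = 33 + W
p = 233 (p = 252 - 19 = 233)
a(-49, G(g(0, -4)))*p = (33 - 49)*233 = -16*233 = -3728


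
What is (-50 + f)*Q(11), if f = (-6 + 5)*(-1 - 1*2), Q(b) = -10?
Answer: 470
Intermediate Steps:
f = 3 (f = -(-1 - 2) = -1*(-3) = 3)
(-50 + f)*Q(11) = (-50 + 3)*(-10) = -47*(-10) = 470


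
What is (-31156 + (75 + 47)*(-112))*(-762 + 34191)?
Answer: -1498287780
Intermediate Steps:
(-31156 + (75 + 47)*(-112))*(-762 + 34191) = (-31156 + 122*(-112))*33429 = (-31156 - 13664)*33429 = -44820*33429 = -1498287780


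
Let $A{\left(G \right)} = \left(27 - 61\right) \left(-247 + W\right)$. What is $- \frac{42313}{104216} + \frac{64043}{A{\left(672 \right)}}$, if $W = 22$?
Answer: $\frac{3175305419}{398626200} \approx 7.9656$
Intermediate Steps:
$A{\left(G \right)} = 7650$ ($A{\left(G \right)} = \left(27 - 61\right) \left(-247 + 22\right) = \left(-34\right) \left(-225\right) = 7650$)
$- \frac{42313}{104216} + \frac{64043}{A{\left(672 \right)}} = - \frac{42313}{104216} + \frac{64043}{7650} = \frac{3175305419}{398626200}$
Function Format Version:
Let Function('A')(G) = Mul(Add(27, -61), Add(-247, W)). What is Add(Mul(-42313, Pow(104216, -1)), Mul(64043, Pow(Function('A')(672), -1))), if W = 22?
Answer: Rational(3175305419, 398626200) ≈ 7.9656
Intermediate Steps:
Function('A')(G) = 7650 (Function('A')(G) = Mul(Add(27, -61), Add(-247, 22)) = Mul(-34, -225) = 7650)
Add(Mul(-42313, Pow(104216, -1)), Mul(64043, Pow(Function('A')(672), -1))) = Add(Mul(-42313, Pow(104216, -1)), Mul(64043, Pow(7650, -1))) = Add(Mul(-42313, Rational(1, 104216)), Mul(64043, Rational(1, 7650))) = Add(Rational(-42313, 104216), Rational(64043, 7650)) = Rational(3175305419, 398626200)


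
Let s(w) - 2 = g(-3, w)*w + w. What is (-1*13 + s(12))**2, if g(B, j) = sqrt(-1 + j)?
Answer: 1585 + 24*sqrt(11) ≈ 1664.6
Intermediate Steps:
s(w) = 2 + w + w*sqrt(-1 + w) (s(w) = 2 + (sqrt(-1 + w)*w + w) = 2 + (w*sqrt(-1 + w) + w) = 2 + (w + w*sqrt(-1 + w)) = 2 + w + w*sqrt(-1 + w))
(-1*13 + s(12))**2 = (-1*13 + (2 + 12 + 12*sqrt(-1 + 12)))**2 = (-13 + (2 + 12 + 12*sqrt(11)))**2 = (-13 + (14 + 12*sqrt(11)))**2 = (1 + 12*sqrt(11))**2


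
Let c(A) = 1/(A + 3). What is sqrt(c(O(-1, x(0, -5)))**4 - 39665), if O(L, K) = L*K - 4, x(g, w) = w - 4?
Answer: I*sqrt(162467839)/64 ≈ 199.16*I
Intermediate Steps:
x(g, w) = -4 + w
O(L, K) = -4 + K*L (O(L, K) = K*L - 4 = -4 + K*L)
c(A) = 1/(3 + A)
sqrt(c(O(-1, x(0, -5)))**4 - 39665) = sqrt((1/(3 + (-4 + (-4 - 5)*(-1))))**4 - 39665) = sqrt((1/(3 + (-4 - 9*(-1))))**4 - 39665) = sqrt((1/(3 + (-4 + 9)))**4 - 39665) = sqrt((1/(3 + 5))**4 - 39665) = sqrt((1/8)**4 - 39665) = sqrt(1/4096 - 39665) = sqrt(-162467839/4096) = I*sqrt(162467839)/64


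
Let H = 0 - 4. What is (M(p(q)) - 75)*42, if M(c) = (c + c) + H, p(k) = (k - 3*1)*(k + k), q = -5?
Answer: 3402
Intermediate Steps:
p(k) = 2*k*(-3 + k) (p(k) = (k - 3)*(2*k) = (-3 + k)*(2*k) = 2*k*(-3 + k))
H = -4
M(c) = -4 + 2*c (M(c) = (c + c) - 4 = 2*c - 4 = -4 + 2*c)
(M(p(q)) - 75)*42 = ((-4 + 2*(2*(-5)*(-3 - 5))) - 75)*42 = ((-4 + 2*(2*(-5)*(-8))) - 75)*42 = ((-4 + 2*80) - 75)*42 = ((-4 + 160) - 75)*42 = (156 - 75)*42 = 81*42 = 3402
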